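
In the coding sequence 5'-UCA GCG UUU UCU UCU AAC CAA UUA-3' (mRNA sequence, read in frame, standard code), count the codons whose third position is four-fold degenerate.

Codon 1 UCA (Ser): third position 4-fold.
Codon 2 GCG (Ala): third position 4-fold.
Codon 3 UUU (Phe): third position 2-fold.
Codon 4 UCU (Ser): third position 4-fold.
Codon 5 UCU (Ser): third position 4-fold.
Codon 6 AAC (Asn): third position 2-fold.
Codon 7 CAA (Gln): third position 2-fold.
Codon 8 UUA (Leu): third position 2-fold.
Four-fold degenerate third positions: 4.

4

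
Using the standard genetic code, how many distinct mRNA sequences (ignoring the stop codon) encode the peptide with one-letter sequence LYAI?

144

Leu: 6 codons.
Tyr: 2 codons.
Ala: 4 codons.
Ile: 3 codons.
6 × 2 × 4 × 3 = 144.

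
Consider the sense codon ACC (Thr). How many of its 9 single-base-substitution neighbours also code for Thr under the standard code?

Position 1: none → 0 synonymous.
Position 2: none → 0 synonymous.
Position 3: ACU, ACA, ACG → 3 synonymous.
Total: 0 + 0 + 3 = 3.

3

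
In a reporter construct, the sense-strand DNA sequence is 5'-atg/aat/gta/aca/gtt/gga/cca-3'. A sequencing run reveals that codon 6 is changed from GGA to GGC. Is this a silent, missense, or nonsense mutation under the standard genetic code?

Position 18 falls in codon 6: GGA → Gly.
After the substitution the codon is GGC → Gly.
Both encode Gly, so the change is synonymous.

silent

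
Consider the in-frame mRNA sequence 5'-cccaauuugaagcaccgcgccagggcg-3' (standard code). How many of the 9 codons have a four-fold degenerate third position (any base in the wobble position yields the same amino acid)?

4

Codon 1 CCC (Pro): third position 4-fold.
Codon 2 AAU (Asn): third position 2-fold.
Codon 3 UUG (Leu): third position 2-fold.
Codon 4 AAG (Lys): third position 2-fold.
Codon 5 CAC (His): third position 2-fold.
Codon 6 CGC (Arg): third position 4-fold.
Codon 7 GCC (Ala): third position 4-fold.
Codon 8 AGG (Arg): third position 2-fold.
Codon 9 GCG (Ala): third position 4-fold.
Four-fold degenerate third positions: 4.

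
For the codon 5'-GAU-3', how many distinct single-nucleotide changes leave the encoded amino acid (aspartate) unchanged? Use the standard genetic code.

Position 1: none → 0 synonymous.
Position 2: none → 0 synonymous.
Position 3: GAC → 1 synonymous.
Total: 0 + 0 + 1 = 1.

1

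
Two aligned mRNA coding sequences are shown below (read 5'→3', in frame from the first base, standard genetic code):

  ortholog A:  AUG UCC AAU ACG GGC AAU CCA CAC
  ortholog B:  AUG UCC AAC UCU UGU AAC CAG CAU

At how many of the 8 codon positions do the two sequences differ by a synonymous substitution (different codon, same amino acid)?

3

Codon 1: AUG Met / AUG Met — identical.
Codon 2: UCC Ser / UCC Ser — identical.
Codon 3: AAU Asn / AAC Asn — synonymous.
Codon 4: ACG Thr / UCU Ser — nonsynonymous.
Codon 5: GGC Gly / UGU Cys — nonsynonymous.
Codon 6: AAU Asn / AAC Asn — synonymous.
Codon 7: CCA Pro / CAG Gln — nonsynonymous.
Codon 8: CAC His / CAU His — synonymous.
Synonymous differences: 3.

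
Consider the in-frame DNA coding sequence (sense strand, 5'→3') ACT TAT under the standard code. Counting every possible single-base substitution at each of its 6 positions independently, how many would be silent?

Codon 1 (ACT, Thr): 3 synonymous substitutions.
Codon 2 (TAT, Tyr): 1 synonymous substitution.
Total: 3 + 1 = 4.

4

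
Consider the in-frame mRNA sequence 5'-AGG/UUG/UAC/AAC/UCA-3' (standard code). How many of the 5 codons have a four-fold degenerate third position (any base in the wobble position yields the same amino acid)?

Codon 1 AGG (Arg): third position 2-fold.
Codon 2 UUG (Leu): third position 2-fold.
Codon 3 UAC (Tyr): third position 2-fold.
Codon 4 AAC (Asn): third position 2-fold.
Codon 5 UCA (Ser): third position 4-fold.
Four-fold degenerate third positions: 1.

1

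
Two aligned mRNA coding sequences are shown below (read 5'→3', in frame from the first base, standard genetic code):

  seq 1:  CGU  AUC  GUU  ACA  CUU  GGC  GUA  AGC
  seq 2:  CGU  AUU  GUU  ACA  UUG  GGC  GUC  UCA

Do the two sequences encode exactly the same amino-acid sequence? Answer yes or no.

Codon 1: CGU Arg / CGU Arg — identical.
Codon 2: AUC Ile / AUU Ile — synonymous.
Codon 3: GUU Val / GUU Val — identical.
Codon 4: ACA Thr / ACA Thr — identical.
Codon 5: CUU Leu / UUG Leu — synonymous.
Codon 6: GGC Gly / GGC Gly — identical.
Codon 7: GUA Val / GUC Val — synonymous.
Codon 8: AGC Ser / UCA Ser — synonymous.
Nonsynonymous differences: 0 → same protein.

yes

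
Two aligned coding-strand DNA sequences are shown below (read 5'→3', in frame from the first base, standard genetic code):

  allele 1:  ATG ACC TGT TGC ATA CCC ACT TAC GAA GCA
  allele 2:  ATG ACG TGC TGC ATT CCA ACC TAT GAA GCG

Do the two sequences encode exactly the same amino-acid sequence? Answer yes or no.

yes

Codon 1: ATG Met / ATG Met — identical.
Codon 2: ACC Thr / ACG Thr — synonymous.
Codon 3: TGT Cys / TGC Cys — synonymous.
Codon 4: TGC Cys / TGC Cys — identical.
Codon 5: ATA Ile / ATT Ile — synonymous.
Codon 6: CCC Pro / CCA Pro — synonymous.
Codon 7: ACT Thr / ACC Thr — synonymous.
Codon 8: TAC Tyr / TAT Tyr — synonymous.
Codon 9: GAA Glu / GAA Glu — identical.
Codon 10: GCA Ala / GCG Ala — synonymous.
Nonsynonymous differences: 0 → same protein.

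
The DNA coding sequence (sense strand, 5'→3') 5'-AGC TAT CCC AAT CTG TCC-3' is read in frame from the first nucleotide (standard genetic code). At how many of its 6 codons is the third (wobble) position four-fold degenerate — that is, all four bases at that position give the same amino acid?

3

Codon 1 AGC (Ser): third position 2-fold.
Codon 2 TAT (Tyr): third position 2-fold.
Codon 3 CCC (Pro): third position 4-fold.
Codon 4 AAT (Asn): third position 2-fold.
Codon 5 CTG (Leu): third position 4-fold.
Codon 6 TCC (Ser): third position 4-fold.
Four-fold degenerate third positions: 3.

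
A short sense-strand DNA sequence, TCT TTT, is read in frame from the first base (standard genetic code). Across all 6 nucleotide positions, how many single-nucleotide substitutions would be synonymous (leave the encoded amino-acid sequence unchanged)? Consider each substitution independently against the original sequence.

Codon 1 (TCT, Ser): 3 synonymous substitutions.
Codon 2 (TTT, Phe): 1 synonymous substitution.
Total: 3 + 1 = 4.

4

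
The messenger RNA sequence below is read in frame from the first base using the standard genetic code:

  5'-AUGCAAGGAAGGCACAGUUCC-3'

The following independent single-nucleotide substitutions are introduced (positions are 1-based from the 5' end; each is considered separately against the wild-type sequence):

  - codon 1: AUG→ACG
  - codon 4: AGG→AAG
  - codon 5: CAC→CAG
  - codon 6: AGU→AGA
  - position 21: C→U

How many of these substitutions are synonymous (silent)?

Codon 1: AUG (Met) → ACG (Thr) — missense.
Codon 4: AGG (Arg) → AAG (Lys) — missense.
Codon 5: CAC (His) → CAG (Gln) — missense.
Codon 6: AGU (Ser) → AGA (Arg) — missense.
Codon 7: UCC (Ser) → UCU (Ser) — synonymous.
Synonymous: 1 of 5.

1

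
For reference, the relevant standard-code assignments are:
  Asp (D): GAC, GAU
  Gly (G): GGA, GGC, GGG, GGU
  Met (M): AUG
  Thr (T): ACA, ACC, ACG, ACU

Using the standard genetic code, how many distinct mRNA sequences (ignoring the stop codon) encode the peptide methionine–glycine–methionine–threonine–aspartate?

Met: 1 codon.
Gly: 4 codons.
Met: 1 codon.
Thr: 4 codons.
Asp: 2 codons.
1 × 4 × 1 × 4 × 2 = 32.

32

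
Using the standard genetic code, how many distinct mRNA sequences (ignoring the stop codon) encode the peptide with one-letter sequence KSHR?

144

Lys: 2 codons.
Ser: 6 codons.
His: 2 codons.
Arg: 6 codons.
2 × 6 × 2 × 6 = 144.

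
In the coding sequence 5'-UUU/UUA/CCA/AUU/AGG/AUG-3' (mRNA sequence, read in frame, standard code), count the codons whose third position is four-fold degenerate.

1

Codon 1 UUU (Phe): third position 2-fold.
Codon 2 UUA (Leu): third position 2-fold.
Codon 3 CCA (Pro): third position 4-fold.
Codon 4 AUU (Ile): third position 3-fold.
Codon 5 AGG (Arg): third position 2-fold.
Codon 6 AUG (Met): third position 1-fold.
Four-fold degenerate third positions: 1.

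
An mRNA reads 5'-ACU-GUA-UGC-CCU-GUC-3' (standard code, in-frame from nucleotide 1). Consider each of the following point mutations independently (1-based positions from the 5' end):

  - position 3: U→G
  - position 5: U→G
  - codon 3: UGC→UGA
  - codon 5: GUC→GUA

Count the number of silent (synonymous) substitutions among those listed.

2

Codon 1: ACU (Thr) → ACG (Thr) — synonymous.
Codon 2: GUA (Val) → GGA (Gly) — missense.
Codon 3: UGC (Cys) → UGA (Stop) — nonsense.
Codon 5: GUC (Val) → GUA (Val) — synonymous.
Synonymous: 2 of 4.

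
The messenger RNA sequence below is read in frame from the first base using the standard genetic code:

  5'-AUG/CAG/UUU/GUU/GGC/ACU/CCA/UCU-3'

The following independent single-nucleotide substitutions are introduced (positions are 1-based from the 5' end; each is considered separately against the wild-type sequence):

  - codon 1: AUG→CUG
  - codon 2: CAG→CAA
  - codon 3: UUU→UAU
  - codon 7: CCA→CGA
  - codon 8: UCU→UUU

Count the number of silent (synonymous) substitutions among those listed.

Codon 1: AUG (Met) → CUG (Leu) — missense.
Codon 2: CAG (Gln) → CAA (Gln) — synonymous.
Codon 3: UUU (Phe) → UAU (Tyr) — missense.
Codon 7: CCA (Pro) → CGA (Arg) — missense.
Codon 8: UCU (Ser) → UUU (Phe) — missense.
Synonymous: 1 of 5.

1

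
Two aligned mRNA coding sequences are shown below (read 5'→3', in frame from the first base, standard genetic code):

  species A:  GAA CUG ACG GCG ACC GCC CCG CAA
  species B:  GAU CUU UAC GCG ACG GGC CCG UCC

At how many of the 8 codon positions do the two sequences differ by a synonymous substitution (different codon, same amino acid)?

2

Codon 1: GAA Glu / GAU Asp — nonsynonymous.
Codon 2: CUG Leu / CUU Leu — synonymous.
Codon 3: ACG Thr / UAC Tyr — nonsynonymous.
Codon 4: GCG Ala / GCG Ala — identical.
Codon 5: ACC Thr / ACG Thr — synonymous.
Codon 6: GCC Ala / GGC Gly — nonsynonymous.
Codon 7: CCG Pro / CCG Pro — identical.
Codon 8: CAA Gln / UCC Ser — nonsynonymous.
Synonymous differences: 2.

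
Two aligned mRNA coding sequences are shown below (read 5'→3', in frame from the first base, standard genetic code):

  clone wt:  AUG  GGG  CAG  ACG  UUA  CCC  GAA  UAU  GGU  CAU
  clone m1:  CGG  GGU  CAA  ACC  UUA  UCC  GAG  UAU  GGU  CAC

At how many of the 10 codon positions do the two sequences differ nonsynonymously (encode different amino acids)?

2

Codon 1: AUG Met / CGG Arg — nonsynonymous.
Codon 2: GGG Gly / GGU Gly — synonymous.
Codon 3: CAG Gln / CAA Gln — synonymous.
Codon 4: ACG Thr / ACC Thr — synonymous.
Codon 5: UUA Leu / UUA Leu — identical.
Codon 6: CCC Pro / UCC Ser — nonsynonymous.
Codon 7: GAA Glu / GAG Glu — synonymous.
Codon 8: UAU Tyr / UAU Tyr — identical.
Codon 9: GGU Gly / GGU Gly — identical.
Codon 10: CAU His / CAC His — synonymous.
Nonsynonymous differences: 2.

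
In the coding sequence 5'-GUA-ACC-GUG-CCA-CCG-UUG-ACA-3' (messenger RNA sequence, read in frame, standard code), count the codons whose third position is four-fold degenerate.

Codon 1 GUA (Val): third position 4-fold.
Codon 2 ACC (Thr): third position 4-fold.
Codon 3 GUG (Val): third position 4-fold.
Codon 4 CCA (Pro): third position 4-fold.
Codon 5 CCG (Pro): third position 4-fold.
Codon 6 UUG (Leu): third position 2-fold.
Codon 7 ACA (Thr): third position 4-fold.
Four-fold degenerate third positions: 6.

6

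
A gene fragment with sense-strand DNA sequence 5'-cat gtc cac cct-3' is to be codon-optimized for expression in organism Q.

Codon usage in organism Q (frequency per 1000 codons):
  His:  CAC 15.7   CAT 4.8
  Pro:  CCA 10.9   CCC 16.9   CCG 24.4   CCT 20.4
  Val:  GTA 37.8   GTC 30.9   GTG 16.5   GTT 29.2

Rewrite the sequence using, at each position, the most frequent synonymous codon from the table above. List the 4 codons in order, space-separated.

CAC GTA CAC CCG

Codon 1 (His): best is CAC at 15.7.
Codon 2 (Val): best is GTA at 37.8.
Codon 3 (His): best is CAC at 15.7.
Codon 4 (Pro): best is CCG at 24.4.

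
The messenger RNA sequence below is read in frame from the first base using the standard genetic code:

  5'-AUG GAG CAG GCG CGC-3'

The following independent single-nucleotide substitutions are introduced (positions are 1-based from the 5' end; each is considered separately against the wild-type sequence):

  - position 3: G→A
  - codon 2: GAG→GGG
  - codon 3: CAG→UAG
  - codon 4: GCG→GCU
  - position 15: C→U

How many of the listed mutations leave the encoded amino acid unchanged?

Codon 1: AUG (Met) → AUA (Ile) — missense.
Codon 2: GAG (Glu) → GGG (Gly) — missense.
Codon 3: CAG (Gln) → UAG (Stop) — nonsense.
Codon 4: GCG (Ala) → GCU (Ala) — synonymous.
Codon 5: CGC (Arg) → CGU (Arg) — synonymous.
Synonymous: 2 of 5.

2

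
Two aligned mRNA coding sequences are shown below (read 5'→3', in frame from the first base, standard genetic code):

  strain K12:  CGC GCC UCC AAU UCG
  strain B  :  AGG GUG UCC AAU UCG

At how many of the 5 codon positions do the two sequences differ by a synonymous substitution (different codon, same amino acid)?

1

Codon 1: CGC Arg / AGG Arg — synonymous.
Codon 2: GCC Ala / GUG Val — nonsynonymous.
Codon 3: UCC Ser / UCC Ser — identical.
Codon 4: AAU Asn / AAU Asn — identical.
Codon 5: UCG Ser / UCG Ser — identical.
Synonymous differences: 1.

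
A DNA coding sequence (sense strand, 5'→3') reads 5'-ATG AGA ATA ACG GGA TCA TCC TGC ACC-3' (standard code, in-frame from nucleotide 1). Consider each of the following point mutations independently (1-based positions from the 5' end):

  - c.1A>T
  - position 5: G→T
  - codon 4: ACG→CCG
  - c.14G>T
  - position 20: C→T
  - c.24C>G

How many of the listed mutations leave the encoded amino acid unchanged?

0

Codon 1: ATG (Met) → TTG (Leu) — missense.
Codon 2: AGA (Arg) → ATA (Ile) — missense.
Codon 4: ACG (Thr) → CCG (Pro) — missense.
Codon 5: GGA (Gly) → GTA (Val) — missense.
Codon 7: TCC (Ser) → TTC (Phe) — missense.
Codon 8: TGC (Cys) → TGG (Trp) — missense.
Synonymous: 0 of 6.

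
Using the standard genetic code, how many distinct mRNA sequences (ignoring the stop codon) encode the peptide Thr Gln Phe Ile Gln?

96

Thr: 4 codons.
Gln: 2 codons.
Phe: 2 codons.
Ile: 3 codons.
Gln: 2 codons.
4 × 2 × 2 × 3 × 2 = 96.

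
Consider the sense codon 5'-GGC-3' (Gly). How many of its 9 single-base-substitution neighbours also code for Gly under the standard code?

Position 1: none → 0 synonymous.
Position 2: none → 0 synonymous.
Position 3: GGU, GGA, GGG → 3 synonymous.
Total: 0 + 0 + 3 = 3.

3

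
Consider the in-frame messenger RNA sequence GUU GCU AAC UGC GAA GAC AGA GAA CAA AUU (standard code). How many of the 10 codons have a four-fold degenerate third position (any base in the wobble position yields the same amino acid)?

2

Codon 1 GUU (Val): third position 4-fold.
Codon 2 GCU (Ala): third position 4-fold.
Codon 3 AAC (Asn): third position 2-fold.
Codon 4 UGC (Cys): third position 2-fold.
Codon 5 GAA (Glu): third position 2-fold.
Codon 6 GAC (Asp): third position 2-fold.
Codon 7 AGA (Arg): third position 2-fold.
Codon 8 GAA (Glu): third position 2-fold.
Codon 9 CAA (Gln): third position 2-fold.
Codon 10 AUU (Ile): third position 3-fold.
Four-fold degenerate third positions: 2.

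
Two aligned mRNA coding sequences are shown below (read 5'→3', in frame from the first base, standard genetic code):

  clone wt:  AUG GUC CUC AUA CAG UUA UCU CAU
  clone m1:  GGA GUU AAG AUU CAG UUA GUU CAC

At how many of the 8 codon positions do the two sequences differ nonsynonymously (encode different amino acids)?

3

Codon 1: AUG Met / GGA Gly — nonsynonymous.
Codon 2: GUC Val / GUU Val — synonymous.
Codon 3: CUC Leu / AAG Lys — nonsynonymous.
Codon 4: AUA Ile / AUU Ile — synonymous.
Codon 5: CAG Gln / CAG Gln — identical.
Codon 6: UUA Leu / UUA Leu — identical.
Codon 7: UCU Ser / GUU Val — nonsynonymous.
Codon 8: CAU His / CAC His — synonymous.
Nonsynonymous differences: 3.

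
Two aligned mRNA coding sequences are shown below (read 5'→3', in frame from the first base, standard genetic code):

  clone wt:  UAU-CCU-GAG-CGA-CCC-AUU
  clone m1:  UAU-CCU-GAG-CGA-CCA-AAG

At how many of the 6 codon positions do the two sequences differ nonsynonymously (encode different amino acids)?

Codon 1: UAU Tyr / UAU Tyr — identical.
Codon 2: CCU Pro / CCU Pro — identical.
Codon 3: GAG Glu / GAG Glu — identical.
Codon 4: CGA Arg / CGA Arg — identical.
Codon 5: CCC Pro / CCA Pro — synonymous.
Codon 6: AUU Ile / AAG Lys — nonsynonymous.
Nonsynonymous differences: 1.

1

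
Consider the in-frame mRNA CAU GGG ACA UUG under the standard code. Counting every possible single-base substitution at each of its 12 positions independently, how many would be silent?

9

Codon 1 (CAU, His): 1 synonymous substitution.
Codon 2 (GGG, Gly): 3 synonymous substitutions.
Codon 3 (ACA, Thr): 3 synonymous substitutions.
Codon 4 (UUG, Leu): 2 synonymous substitutions.
Total: 1 + 3 + 3 + 2 = 9.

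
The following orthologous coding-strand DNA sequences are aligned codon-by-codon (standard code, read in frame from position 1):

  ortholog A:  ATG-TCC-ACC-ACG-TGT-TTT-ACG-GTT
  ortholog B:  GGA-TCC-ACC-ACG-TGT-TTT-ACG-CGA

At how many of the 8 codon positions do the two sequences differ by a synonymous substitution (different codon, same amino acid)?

Codon 1: ATG Met / GGA Gly — nonsynonymous.
Codon 2: TCC Ser / TCC Ser — identical.
Codon 3: ACC Thr / ACC Thr — identical.
Codon 4: ACG Thr / ACG Thr — identical.
Codon 5: TGT Cys / TGT Cys — identical.
Codon 6: TTT Phe / TTT Phe — identical.
Codon 7: ACG Thr / ACG Thr — identical.
Codon 8: GTT Val / CGA Arg — nonsynonymous.
Synonymous differences: 0.

0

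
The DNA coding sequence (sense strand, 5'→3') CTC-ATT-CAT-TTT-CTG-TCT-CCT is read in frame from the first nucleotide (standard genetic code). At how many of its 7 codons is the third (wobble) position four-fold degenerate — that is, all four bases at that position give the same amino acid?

Codon 1 CTC (Leu): third position 4-fold.
Codon 2 ATT (Ile): third position 3-fold.
Codon 3 CAT (His): third position 2-fold.
Codon 4 TTT (Phe): third position 2-fold.
Codon 5 CTG (Leu): third position 4-fold.
Codon 6 TCT (Ser): third position 4-fold.
Codon 7 CCT (Pro): third position 4-fold.
Four-fold degenerate third positions: 4.

4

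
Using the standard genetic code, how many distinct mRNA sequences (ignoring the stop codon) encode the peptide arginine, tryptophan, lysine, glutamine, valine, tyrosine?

Arg: 6 codons.
Trp: 1 codon.
Lys: 2 codons.
Gln: 2 codons.
Val: 4 codons.
Tyr: 2 codons.
6 × 1 × 2 × 2 × 4 × 2 = 192.

192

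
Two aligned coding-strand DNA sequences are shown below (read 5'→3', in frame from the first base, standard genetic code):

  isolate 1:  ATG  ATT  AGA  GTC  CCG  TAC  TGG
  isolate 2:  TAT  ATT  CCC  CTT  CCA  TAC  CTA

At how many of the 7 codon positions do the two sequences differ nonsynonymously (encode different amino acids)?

Codon 1: ATG Met / TAT Tyr — nonsynonymous.
Codon 2: ATT Ile / ATT Ile — identical.
Codon 3: AGA Arg / CCC Pro — nonsynonymous.
Codon 4: GTC Val / CTT Leu — nonsynonymous.
Codon 5: CCG Pro / CCA Pro — synonymous.
Codon 6: TAC Tyr / TAC Tyr — identical.
Codon 7: TGG Trp / CTA Leu — nonsynonymous.
Nonsynonymous differences: 4.

4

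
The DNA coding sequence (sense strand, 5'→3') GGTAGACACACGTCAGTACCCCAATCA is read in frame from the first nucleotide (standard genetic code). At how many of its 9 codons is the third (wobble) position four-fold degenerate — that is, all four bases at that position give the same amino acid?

Codon 1 GGT (Gly): third position 4-fold.
Codon 2 AGA (Arg): third position 2-fold.
Codon 3 CAC (His): third position 2-fold.
Codon 4 ACG (Thr): third position 4-fold.
Codon 5 TCA (Ser): third position 4-fold.
Codon 6 GTA (Val): third position 4-fold.
Codon 7 CCC (Pro): third position 4-fold.
Codon 8 CAA (Gln): third position 2-fold.
Codon 9 TCA (Ser): third position 4-fold.
Four-fold degenerate third positions: 6.

6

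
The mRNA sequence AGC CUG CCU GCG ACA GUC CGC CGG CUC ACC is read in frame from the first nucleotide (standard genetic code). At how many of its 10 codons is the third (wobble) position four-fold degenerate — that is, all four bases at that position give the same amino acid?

Codon 1 AGC (Ser): third position 2-fold.
Codon 2 CUG (Leu): third position 4-fold.
Codon 3 CCU (Pro): third position 4-fold.
Codon 4 GCG (Ala): third position 4-fold.
Codon 5 ACA (Thr): third position 4-fold.
Codon 6 GUC (Val): third position 4-fold.
Codon 7 CGC (Arg): third position 4-fold.
Codon 8 CGG (Arg): third position 4-fold.
Codon 9 CUC (Leu): third position 4-fold.
Codon 10 ACC (Thr): third position 4-fold.
Four-fold degenerate third positions: 9.

9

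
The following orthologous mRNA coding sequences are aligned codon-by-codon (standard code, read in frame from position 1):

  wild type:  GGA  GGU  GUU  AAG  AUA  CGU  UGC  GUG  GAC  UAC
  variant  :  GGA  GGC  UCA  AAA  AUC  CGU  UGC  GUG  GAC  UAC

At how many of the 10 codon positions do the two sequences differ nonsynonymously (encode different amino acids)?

Codon 1: GGA Gly / GGA Gly — identical.
Codon 2: GGU Gly / GGC Gly — synonymous.
Codon 3: GUU Val / UCA Ser — nonsynonymous.
Codon 4: AAG Lys / AAA Lys — synonymous.
Codon 5: AUA Ile / AUC Ile — synonymous.
Codon 6: CGU Arg / CGU Arg — identical.
Codon 7: UGC Cys / UGC Cys — identical.
Codon 8: GUG Val / GUG Val — identical.
Codon 9: GAC Asp / GAC Asp — identical.
Codon 10: UAC Tyr / UAC Tyr — identical.
Nonsynonymous differences: 1.

1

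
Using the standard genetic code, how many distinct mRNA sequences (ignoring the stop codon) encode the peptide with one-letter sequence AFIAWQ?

192

Ala: 4 codons.
Phe: 2 codons.
Ile: 3 codons.
Ala: 4 codons.
Trp: 1 codon.
Gln: 2 codons.
4 × 2 × 3 × 4 × 1 × 2 = 192.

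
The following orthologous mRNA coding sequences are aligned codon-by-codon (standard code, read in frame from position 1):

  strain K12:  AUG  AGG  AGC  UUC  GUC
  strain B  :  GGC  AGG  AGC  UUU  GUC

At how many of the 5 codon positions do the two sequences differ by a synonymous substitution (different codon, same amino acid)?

Codon 1: AUG Met / GGC Gly — nonsynonymous.
Codon 2: AGG Arg / AGG Arg — identical.
Codon 3: AGC Ser / AGC Ser — identical.
Codon 4: UUC Phe / UUU Phe — synonymous.
Codon 5: GUC Val / GUC Val — identical.
Synonymous differences: 1.

1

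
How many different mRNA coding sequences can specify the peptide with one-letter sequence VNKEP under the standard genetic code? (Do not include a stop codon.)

Val: 4 codons.
Asn: 2 codons.
Lys: 2 codons.
Glu: 2 codons.
Pro: 4 codons.
4 × 2 × 2 × 2 × 4 = 128.

128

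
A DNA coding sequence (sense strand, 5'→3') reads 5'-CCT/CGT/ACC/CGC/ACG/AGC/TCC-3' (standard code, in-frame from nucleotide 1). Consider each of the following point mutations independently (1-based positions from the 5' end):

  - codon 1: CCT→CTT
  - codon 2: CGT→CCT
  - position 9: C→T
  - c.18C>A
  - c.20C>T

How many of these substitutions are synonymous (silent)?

Codon 1: CCT (Pro) → CTT (Leu) — missense.
Codon 2: CGT (Arg) → CCT (Pro) — missense.
Codon 3: ACC (Thr) → ACT (Thr) — synonymous.
Codon 6: AGC (Ser) → AGA (Arg) — missense.
Codon 7: TCC (Ser) → TTC (Phe) — missense.
Synonymous: 1 of 5.

1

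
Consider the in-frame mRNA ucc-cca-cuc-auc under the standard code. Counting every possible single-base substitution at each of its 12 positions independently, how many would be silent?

11

Codon 1 (UCC, Ser): 3 synonymous substitutions.
Codon 2 (CCA, Pro): 3 synonymous substitutions.
Codon 3 (CUC, Leu): 3 synonymous substitutions.
Codon 4 (AUC, Ile): 2 synonymous substitutions.
Total: 3 + 3 + 3 + 2 = 11.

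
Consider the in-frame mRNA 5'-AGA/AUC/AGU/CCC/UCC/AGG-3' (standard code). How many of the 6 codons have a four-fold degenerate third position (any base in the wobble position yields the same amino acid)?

Codon 1 AGA (Arg): third position 2-fold.
Codon 2 AUC (Ile): third position 3-fold.
Codon 3 AGU (Ser): third position 2-fold.
Codon 4 CCC (Pro): third position 4-fold.
Codon 5 UCC (Ser): third position 4-fold.
Codon 6 AGG (Arg): third position 2-fold.
Four-fold degenerate third positions: 2.

2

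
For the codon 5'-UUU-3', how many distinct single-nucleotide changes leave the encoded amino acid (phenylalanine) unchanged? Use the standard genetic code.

1

Position 1: none → 0 synonymous.
Position 2: none → 0 synonymous.
Position 3: UUC → 1 synonymous.
Total: 0 + 0 + 1 = 1.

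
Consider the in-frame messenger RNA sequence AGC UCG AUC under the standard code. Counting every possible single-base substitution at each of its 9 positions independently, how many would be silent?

Codon 1 (AGC, Ser): 1 synonymous substitution.
Codon 2 (UCG, Ser): 3 synonymous substitutions.
Codon 3 (AUC, Ile): 2 synonymous substitutions.
Total: 1 + 3 + 2 = 6.

6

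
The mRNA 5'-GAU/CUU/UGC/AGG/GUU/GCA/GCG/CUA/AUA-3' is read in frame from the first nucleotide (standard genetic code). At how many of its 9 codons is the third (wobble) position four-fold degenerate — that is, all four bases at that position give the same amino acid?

Codon 1 GAU (Asp): third position 2-fold.
Codon 2 CUU (Leu): third position 4-fold.
Codon 3 UGC (Cys): third position 2-fold.
Codon 4 AGG (Arg): third position 2-fold.
Codon 5 GUU (Val): third position 4-fold.
Codon 6 GCA (Ala): third position 4-fold.
Codon 7 GCG (Ala): third position 4-fold.
Codon 8 CUA (Leu): third position 4-fold.
Codon 9 AUA (Ile): third position 3-fold.
Four-fold degenerate third positions: 5.

5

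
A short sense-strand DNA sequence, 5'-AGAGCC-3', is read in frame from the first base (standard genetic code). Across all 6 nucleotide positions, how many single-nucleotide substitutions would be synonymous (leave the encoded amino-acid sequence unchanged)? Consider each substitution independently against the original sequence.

Codon 1 (AGA, Arg): 2 synonymous substitutions.
Codon 2 (GCC, Ala): 3 synonymous substitutions.
Total: 2 + 3 = 5.

5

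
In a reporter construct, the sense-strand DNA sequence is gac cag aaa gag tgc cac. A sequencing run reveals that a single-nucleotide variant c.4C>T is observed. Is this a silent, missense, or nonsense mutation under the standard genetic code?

Position 4 falls in codon 2: CAG → Gln.
After the substitution the codon is TAG → Stop.
The new codon is a stop codon, so this is a nonsense mutation.

nonsense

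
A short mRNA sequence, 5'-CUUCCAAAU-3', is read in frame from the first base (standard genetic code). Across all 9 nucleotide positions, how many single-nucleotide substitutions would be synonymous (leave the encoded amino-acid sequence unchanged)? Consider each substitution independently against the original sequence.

Codon 1 (CUU, Leu): 3 synonymous substitutions.
Codon 2 (CCA, Pro): 3 synonymous substitutions.
Codon 3 (AAU, Asn): 1 synonymous substitution.
Total: 3 + 3 + 1 = 7.

7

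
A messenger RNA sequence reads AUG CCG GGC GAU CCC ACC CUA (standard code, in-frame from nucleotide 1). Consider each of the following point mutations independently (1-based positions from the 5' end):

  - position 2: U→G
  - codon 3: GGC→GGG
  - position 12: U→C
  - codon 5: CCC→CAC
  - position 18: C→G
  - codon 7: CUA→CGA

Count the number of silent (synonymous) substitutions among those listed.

3

Codon 1: AUG (Met) → AGG (Arg) — missense.
Codon 3: GGC (Gly) → GGG (Gly) — synonymous.
Codon 4: GAU (Asp) → GAC (Asp) — synonymous.
Codon 5: CCC (Pro) → CAC (His) — missense.
Codon 6: ACC (Thr) → ACG (Thr) — synonymous.
Codon 7: CUA (Leu) → CGA (Arg) — missense.
Synonymous: 3 of 6.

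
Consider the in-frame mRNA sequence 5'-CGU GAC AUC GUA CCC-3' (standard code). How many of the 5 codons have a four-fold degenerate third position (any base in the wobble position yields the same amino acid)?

3

Codon 1 CGU (Arg): third position 4-fold.
Codon 2 GAC (Asp): third position 2-fold.
Codon 3 AUC (Ile): third position 3-fold.
Codon 4 GUA (Val): third position 4-fold.
Codon 5 CCC (Pro): third position 4-fold.
Four-fold degenerate third positions: 3.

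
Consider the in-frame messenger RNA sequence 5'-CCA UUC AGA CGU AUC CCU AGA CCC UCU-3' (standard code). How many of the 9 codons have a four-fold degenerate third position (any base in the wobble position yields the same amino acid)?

5

Codon 1 CCA (Pro): third position 4-fold.
Codon 2 UUC (Phe): third position 2-fold.
Codon 3 AGA (Arg): third position 2-fold.
Codon 4 CGU (Arg): third position 4-fold.
Codon 5 AUC (Ile): third position 3-fold.
Codon 6 CCU (Pro): third position 4-fold.
Codon 7 AGA (Arg): third position 2-fold.
Codon 8 CCC (Pro): third position 4-fold.
Codon 9 UCU (Ser): third position 4-fold.
Four-fold degenerate third positions: 5.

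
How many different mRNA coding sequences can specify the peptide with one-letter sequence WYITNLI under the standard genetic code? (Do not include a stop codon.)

864

Trp: 1 codon.
Tyr: 2 codons.
Ile: 3 codons.
Thr: 4 codons.
Asn: 2 codons.
Leu: 6 codons.
Ile: 3 codons.
1 × 2 × 3 × 4 × 2 × 6 × 3 = 864.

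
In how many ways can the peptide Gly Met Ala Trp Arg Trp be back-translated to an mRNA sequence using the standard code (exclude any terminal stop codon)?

Gly: 4 codons.
Met: 1 codon.
Ala: 4 codons.
Trp: 1 codon.
Arg: 6 codons.
Trp: 1 codon.
4 × 1 × 4 × 1 × 6 × 1 = 96.

96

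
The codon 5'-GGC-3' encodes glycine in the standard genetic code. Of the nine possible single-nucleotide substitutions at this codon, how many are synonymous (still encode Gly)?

Position 1: none → 0 synonymous.
Position 2: none → 0 synonymous.
Position 3: GGU, GGA, GGG → 3 synonymous.
Total: 0 + 0 + 3 = 3.

3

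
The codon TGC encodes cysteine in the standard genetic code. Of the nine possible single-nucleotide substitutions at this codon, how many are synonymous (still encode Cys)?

Position 1: none → 0 synonymous.
Position 2: none → 0 synonymous.
Position 3: TGT → 1 synonymous.
Total: 0 + 0 + 1 = 1.

1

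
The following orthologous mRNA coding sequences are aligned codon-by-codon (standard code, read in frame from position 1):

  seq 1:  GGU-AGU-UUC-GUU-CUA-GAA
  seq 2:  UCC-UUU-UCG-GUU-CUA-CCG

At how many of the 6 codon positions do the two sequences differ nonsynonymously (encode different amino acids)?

Codon 1: GGU Gly / UCC Ser — nonsynonymous.
Codon 2: AGU Ser / UUU Phe — nonsynonymous.
Codon 3: UUC Phe / UCG Ser — nonsynonymous.
Codon 4: GUU Val / GUU Val — identical.
Codon 5: CUA Leu / CUA Leu — identical.
Codon 6: GAA Glu / CCG Pro — nonsynonymous.
Nonsynonymous differences: 4.

4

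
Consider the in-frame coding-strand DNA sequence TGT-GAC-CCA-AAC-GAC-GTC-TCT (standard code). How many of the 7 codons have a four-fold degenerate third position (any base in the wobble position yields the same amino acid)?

Codon 1 TGT (Cys): third position 2-fold.
Codon 2 GAC (Asp): third position 2-fold.
Codon 3 CCA (Pro): third position 4-fold.
Codon 4 AAC (Asn): third position 2-fold.
Codon 5 GAC (Asp): third position 2-fold.
Codon 6 GTC (Val): third position 4-fold.
Codon 7 TCT (Ser): third position 4-fold.
Four-fold degenerate third positions: 3.

3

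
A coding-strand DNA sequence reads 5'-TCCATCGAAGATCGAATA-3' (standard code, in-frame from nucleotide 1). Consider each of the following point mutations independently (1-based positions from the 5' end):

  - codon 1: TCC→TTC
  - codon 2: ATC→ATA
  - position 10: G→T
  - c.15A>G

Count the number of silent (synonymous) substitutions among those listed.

2

Codon 1: TCC (Ser) → TTC (Phe) — missense.
Codon 2: ATC (Ile) → ATA (Ile) — synonymous.
Codon 4: GAT (Asp) → TAT (Tyr) — missense.
Codon 5: CGA (Arg) → CGG (Arg) — synonymous.
Synonymous: 2 of 4.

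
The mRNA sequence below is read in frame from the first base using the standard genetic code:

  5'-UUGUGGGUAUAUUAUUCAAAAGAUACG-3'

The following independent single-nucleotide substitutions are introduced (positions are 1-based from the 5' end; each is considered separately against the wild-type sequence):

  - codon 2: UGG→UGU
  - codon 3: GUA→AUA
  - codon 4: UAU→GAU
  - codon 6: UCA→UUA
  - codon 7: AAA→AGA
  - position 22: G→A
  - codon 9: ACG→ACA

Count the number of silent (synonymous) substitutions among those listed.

Codon 2: UGG (Trp) → UGU (Cys) — missense.
Codon 3: GUA (Val) → AUA (Ile) — missense.
Codon 4: UAU (Tyr) → GAU (Asp) — missense.
Codon 6: UCA (Ser) → UUA (Leu) — missense.
Codon 7: AAA (Lys) → AGA (Arg) — missense.
Codon 8: GAU (Asp) → AAU (Asn) — missense.
Codon 9: ACG (Thr) → ACA (Thr) — synonymous.
Synonymous: 1 of 7.

1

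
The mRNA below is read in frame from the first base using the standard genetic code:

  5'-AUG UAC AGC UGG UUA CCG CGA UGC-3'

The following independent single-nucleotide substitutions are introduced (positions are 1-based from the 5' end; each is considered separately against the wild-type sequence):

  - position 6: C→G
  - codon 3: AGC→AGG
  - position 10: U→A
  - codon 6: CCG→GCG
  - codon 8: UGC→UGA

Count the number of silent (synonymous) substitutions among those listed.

0

Codon 2: UAC (Tyr) → UAG (Stop) — nonsense.
Codon 3: AGC (Ser) → AGG (Arg) — missense.
Codon 4: UGG (Trp) → AGG (Arg) — missense.
Codon 6: CCG (Pro) → GCG (Ala) — missense.
Codon 8: UGC (Cys) → UGA (Stop) — nonsense.
Synonymous: 0 of 5.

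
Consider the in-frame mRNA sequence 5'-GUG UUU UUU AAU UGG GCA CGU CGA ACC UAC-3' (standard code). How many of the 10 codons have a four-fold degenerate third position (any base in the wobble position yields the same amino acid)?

Codon 1 GUG (Val): third position 4-fold.
Codon 2 UUU (Phe): third position 2-fold.
Codon 3 UUU (Phe): third position 2-fold.
Codon 4 AAU (Asn): third position 2-fold.
Codon 5 UGG (Trp): third position 1-fold.
Codon 6 GCA (Ala): third position 4-fold.
Codon 7 CGU (Arg): third position 4-fold.
Codon 8 CGA (Arg): third position 4-fold.
Codon 9 ACC (Thr): third position 4-fold.
Codon 10 UAC (Tyr): third position 2-fold.
Four-fold degenerate third positions: 5.

5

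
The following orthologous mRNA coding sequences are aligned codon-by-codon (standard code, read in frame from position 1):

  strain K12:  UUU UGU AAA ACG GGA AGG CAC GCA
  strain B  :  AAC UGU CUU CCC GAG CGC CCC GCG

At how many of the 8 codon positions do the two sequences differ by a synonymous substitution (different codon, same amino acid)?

Codon 1: UUU Phe / AAC Asn — nonsynonymous.
Codon 2: UGU Cys / UGU Cys — identical.
Codon 3: AAA Lys / CUU Leu — nonsynonymous.
Codon 4: ACG Thr / CCC Pro — nonsynonymous.
Codon 5: GGA Gly / GAG Glu — nonsynonymous.
Codon 6: AGG Arg / CGC Arg — synonymous.
Codon 7: CAC His / CCC Pro — nonsynonymous.
Codon 8: GCA Ala / GCG Ala — synonymous.
Synonymous differences: 2.

2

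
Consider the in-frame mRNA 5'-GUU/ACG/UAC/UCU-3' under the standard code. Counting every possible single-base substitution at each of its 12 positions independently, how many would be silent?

10

Codon 1 (GUU, Val): 3 synonymous substitutions.
Codon 2 (ACG, Thr): 3 synonymous substitutions.
Codon 3 (UAC, Tyr): 1 synonymous substitution.
Codon 4 (UCU, Ser): 3 synonymous substitutions.
Total: 3 + 3 + 1 + 3 = 10.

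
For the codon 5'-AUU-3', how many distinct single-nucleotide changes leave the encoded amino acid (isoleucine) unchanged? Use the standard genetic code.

2

Position 1: none → 0 synonymous.
Position 2: none → 0 synonymous.
Position 3: AUC, AUA → 2 synonymous.
Total: 0 + 0 + 2 = 2.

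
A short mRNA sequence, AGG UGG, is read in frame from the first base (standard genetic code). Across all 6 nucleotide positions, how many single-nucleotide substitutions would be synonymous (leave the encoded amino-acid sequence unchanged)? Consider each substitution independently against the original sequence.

Codon 1 (AGG, Arg): 2 synonymous substitutions.
Codon 2 (UGG, Trp): 0 synonymous substitutions.
Total: 2 + 0 = 2.

2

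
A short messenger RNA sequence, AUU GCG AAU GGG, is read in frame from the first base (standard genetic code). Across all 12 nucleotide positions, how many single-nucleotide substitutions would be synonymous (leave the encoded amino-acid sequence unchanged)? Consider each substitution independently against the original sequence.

9

Codon 1 (AUU, Ile): 2 synonymous substitutions.
Codon 2 (GCG, Ala): 3 synonymous substitutions.
Codon 3 (AAU, Asn): 1 synonymous substitution.
Codon 4 (GGG, Gly): 3 synonymous substitutions.
Total: 2 + 3 + 1 + 3 = 9.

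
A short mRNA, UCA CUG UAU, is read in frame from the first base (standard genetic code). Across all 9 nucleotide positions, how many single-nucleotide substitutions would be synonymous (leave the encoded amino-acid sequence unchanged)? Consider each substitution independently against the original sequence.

Codon 1 (UCA, Ser): 3 synonymous substitutions.
Codon 2 (CUG, Leu): 4 synonymous substitutions.
Codon 3 (UAU, Tyr): 1 synonymous substitution.
Total: 3 + 4 + 1 = 8.

8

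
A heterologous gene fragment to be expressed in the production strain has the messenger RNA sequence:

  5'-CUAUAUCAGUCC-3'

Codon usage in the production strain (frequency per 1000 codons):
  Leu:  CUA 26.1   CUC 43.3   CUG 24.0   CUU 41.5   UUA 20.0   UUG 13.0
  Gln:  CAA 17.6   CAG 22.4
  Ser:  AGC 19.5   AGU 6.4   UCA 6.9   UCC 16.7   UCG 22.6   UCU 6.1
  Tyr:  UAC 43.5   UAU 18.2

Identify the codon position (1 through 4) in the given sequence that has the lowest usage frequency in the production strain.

Codon 1 CUA (Leu): 26.1 per 1000.
Codon 2 UAU (Tyr): 18.2 per 1000.
Codon 3 CAG (Gln): 22.4 per 1000.
Codon 4 UCC (Ser): 16.7 per 1000.
Lowest frequency is 16.7 at codon 4.

4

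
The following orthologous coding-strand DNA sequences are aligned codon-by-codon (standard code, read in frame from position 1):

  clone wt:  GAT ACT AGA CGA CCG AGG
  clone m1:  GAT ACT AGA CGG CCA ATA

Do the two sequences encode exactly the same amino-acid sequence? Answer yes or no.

no

Codon 1: GAT Asp / GAT Asp — identical.
Codon 2: ACT Thr / ACT Thr — identical.
Codon 3: AGA Arg / AGA Arg — identical.
Codon 4: CGA Arg / CGG Arg — synonymous.
Codon 5: CCG Pro / CCA Pro — synonymous.
Codon 6: AGG Arg / ATA Ile — nonsynonymous.
Nonsynonymous differences: 1 → different protein.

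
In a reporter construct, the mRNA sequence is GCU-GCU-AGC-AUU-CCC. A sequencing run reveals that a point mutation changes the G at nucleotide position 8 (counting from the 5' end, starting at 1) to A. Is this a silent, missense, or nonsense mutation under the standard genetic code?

missense

Position 8 falls in codon 3: AGC → Ser.
After the substitution the codon is AAC → Asn.
Ser ≠ Asn, so this is a missense mutation.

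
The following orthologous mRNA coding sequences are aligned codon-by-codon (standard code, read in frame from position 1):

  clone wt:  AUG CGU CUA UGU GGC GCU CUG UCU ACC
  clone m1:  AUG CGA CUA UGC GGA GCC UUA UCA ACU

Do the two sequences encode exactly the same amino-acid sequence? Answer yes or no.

Codon 1: AUG Met / AUG Met — identical.
Codon 2: CGU Arg / CGA Arg — synonymous.
Codon 3: CUA Leu / CUA Leu — identical.
Codon 4: UGU Cys / UGC Cys — synonymous.
Codon 5: GGC Gly / GGA Gly — synonymous.
Codon 6: GCU Ala / GCC Ala — synonymous.
Codon 7: CUG Leu / UUA Leu — synonymous.
Codon 8: UCU Ser / UCA Ser — synonymous.
Codon 9: ACC Thr / ACU Thr — synonymous.
Nonsynonymous differences: 0 → same protein.

yes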